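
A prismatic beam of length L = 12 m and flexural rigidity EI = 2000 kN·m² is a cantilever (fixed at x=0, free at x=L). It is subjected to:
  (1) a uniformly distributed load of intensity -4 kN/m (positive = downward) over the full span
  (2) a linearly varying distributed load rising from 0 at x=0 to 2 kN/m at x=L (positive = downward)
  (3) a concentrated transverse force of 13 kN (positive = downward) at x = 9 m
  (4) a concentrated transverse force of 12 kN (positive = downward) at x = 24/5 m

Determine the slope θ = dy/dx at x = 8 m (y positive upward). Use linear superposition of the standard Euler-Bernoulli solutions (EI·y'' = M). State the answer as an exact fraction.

Load 1 — uniform load w=-4 kN/m over full span:
  θ_1 = -wx(x²-3Lx+3L²)/(6EI) = -(-4)·8·(8²-3·12·8+3·12²)/(6·2000) = 208/375 rad
Load 2 — triangular load w₀=2 kN/m (0→w₀ over full span):
  θ_2 = (w₀Lx²/4-w₀L²x/3-w₀x⁴/(24L))/EI = (2·12·8²/4-2·12²·8/3-2·8⁴/(24·12))/2000 = -232/1125 rad
Load 3 — point force P=13 kN at a=9 m (b=L-a=3):
  θ_3 = -Px(2a-x)/(2EI)  [x≤a] = -13·8·(2·9-8)/(2·2000) = -13/50 rad
Load 4 — point force P=12 kN at a=24/5 m (b=L-a=36/5):
  θ_4 = -Pa²/(2EI)  [x>a] = -12·(24/5)²/(2·2000) = -216/3125 rad
Superposition: θ = Σ θ_i = 1087/56250 rad ≈ 0.019324 rad

θ(8) = 1087/56250 rad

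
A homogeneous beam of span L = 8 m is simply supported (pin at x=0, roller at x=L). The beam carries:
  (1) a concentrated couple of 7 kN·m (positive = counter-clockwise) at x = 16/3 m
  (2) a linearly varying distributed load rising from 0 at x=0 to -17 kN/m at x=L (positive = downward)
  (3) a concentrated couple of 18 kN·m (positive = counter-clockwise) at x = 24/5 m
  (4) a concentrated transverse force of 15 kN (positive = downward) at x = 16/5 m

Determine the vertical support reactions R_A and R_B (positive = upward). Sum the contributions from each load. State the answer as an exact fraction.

Load 1 — applied couple M₀=7 kN·m at a=16/3 m (b=L-a=8/3):
  R_A = M₀/L = 7/8 kN
  R_B = -M₀/L = -7/8 kN
Load 2 — triangular load w₀=-17 kN/m (0→w₀ over full span):
  R_A = w₀L/6 = (-17)·8/6 = -68/3 kN
  R_B = w₀L/3 = (-17)·8/3 = -136/3 kN
Load 3 — applied couple M₀=18 kN·m at a=24/5 m (b=L-a=16/5):
  R_A = M₀/L = 18/8 = 9/4 kN
  R_B = -M₀/L = -18/8 = -9/4 kN
Load 4 — point force P=15 kN at a=16/5 m (b=L-a=24/5):
  R_A = Pb/L = 15·(24/5)/8 = 9 kN
  R_B = Pa/L = 15·(16/5)/8 = 6 kN
Superposition: R_A = -253/24 kN, R_B = -1019/24 kN

R_A = -253/24 kN, R_B = -1019/24 kN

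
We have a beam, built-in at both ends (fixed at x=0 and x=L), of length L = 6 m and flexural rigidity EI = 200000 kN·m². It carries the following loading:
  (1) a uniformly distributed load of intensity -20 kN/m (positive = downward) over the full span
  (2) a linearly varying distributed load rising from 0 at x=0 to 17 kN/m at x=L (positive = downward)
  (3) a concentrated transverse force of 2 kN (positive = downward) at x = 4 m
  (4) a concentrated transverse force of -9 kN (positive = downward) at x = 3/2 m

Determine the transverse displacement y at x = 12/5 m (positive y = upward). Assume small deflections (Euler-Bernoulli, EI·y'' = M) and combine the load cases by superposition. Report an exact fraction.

y(12/5) = 30696977/150000000000 m

Load 1 — uniform load w=-20 kN/m over full span:
  y_1 = -wx²(L-x)²/(24EI) = -(-20)·(12/5)²·(6-(12/5))²/(24·200000) = 243/781250 m
Load 2 — triangular load w₀=17 kN/m (0→w₀ over full span):
  y_2 = -w₀x²(L-x)²(x+2L)/(120LEI) = -17·(12/5)²·(6-(12/5))²·((12/5)+2·6)/(120·6·200000) = -12393/97656250 m
Load 3 — point force P=2 kN at a=4 m (b=L-a=2):
  y_3 = -Pb²x²(3aL-(3a+b)x)/(6L³EI)  [x≤a] = -2·2²·(12/5)²·(3·4·6-(3·4+2)·(12/5))/(6·6³·200000) = -8/1171875 m
Load 4 — point force P=-9 kN at a=3/2 m (b=L-a=9/2):
  y_4 = -Pa²(L-x)²(3bL-(3b+a)(L-x))/(6L³EI)  [x>a] = -(-9)·(3/2)²·(6-(12/5))²·(3·(9/2)·6-(3·(9/2)+(3/2))·(6-(12/5)))/(6·6³·200000) = 2187/80000000 m
Superposition: y = Σ y_i = 30696977/150000000000 m ≈ 0.000205 m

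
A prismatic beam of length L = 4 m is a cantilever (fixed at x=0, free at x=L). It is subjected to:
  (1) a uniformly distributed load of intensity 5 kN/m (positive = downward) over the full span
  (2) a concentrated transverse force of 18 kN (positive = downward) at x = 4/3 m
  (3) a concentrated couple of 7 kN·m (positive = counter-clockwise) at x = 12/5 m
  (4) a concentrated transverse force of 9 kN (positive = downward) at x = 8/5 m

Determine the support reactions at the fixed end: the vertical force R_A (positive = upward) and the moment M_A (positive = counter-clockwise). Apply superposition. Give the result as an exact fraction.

R_A = 47 kN, M_A = 357/5 kN·m

Load 1 — uniform load w=5 kN/m over full span:
  R_A = wL = 5·4 = 20 kN
  M_A = wL²/2 = 5·4²/2 = 40 kN·m
Load 2 — point force P=18 kN at a=4/3 m (b=L-a=8/3):
  R_A = P = 18 kN
  M_A = Pa = 18·(4/3) = 24 kN·m
Load 3 — applied couple M₀=7 kN·m at a=12/5 m (b=L-a=8/5):
  R_A = 0 kN
  M_A = -M₀ = -7 kN·m
Load 4 — point force P=9 kN at a=8/5 m (b=L-a=12/5):
  R_A = P = 9 kN
  M_A = Pa = 9·(8/5) = 72/5 kN·m
Superposition: R_A = 47 kN, M_A = 357/5 kN·m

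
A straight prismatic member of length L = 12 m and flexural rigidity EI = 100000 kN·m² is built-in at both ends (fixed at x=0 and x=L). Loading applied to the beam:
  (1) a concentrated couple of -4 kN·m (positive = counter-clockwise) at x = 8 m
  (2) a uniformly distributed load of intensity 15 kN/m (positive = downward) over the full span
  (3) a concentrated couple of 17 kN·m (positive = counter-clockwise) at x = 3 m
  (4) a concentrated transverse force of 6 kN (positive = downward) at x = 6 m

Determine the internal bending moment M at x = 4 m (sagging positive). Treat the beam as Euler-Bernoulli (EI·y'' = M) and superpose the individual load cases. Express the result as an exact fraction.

Load 1 — applied couple M₀=-4 kN·m at a=8 m (b=L-a=4):
  M_1 = R_Ax - M_A  [x≤a] with R_A=-4/9, M_A=-4/3 = (-4/9)·4 - (-4/3) = -4/9 kN·m
Load 2 — uniform load w=15 kN/m over full span:
  M_2 = wLx/2 - wL²/12 - wx²/2 = 15·12·4/2 - 15·12²/12 - 15·4²/2 = 60 kN·m
Load 3 — applied couple M₀=17 kN·m at a=3 m (b=L-a=9):
  M_3 = R_Ax - M_A - M₀  [x>a] with R_A=51/32, M_A=-51/16 = (51/32)·4 - (-51/16) - 17 = -119/16 kN·m
Load 4 — point force P=6 kN at a=6 m (b=L-a=6):
  M_4 = Pb²(3a+b)x/L³ - Pab²/L²  [x≤a] = 6·6²·(3·6+6)·4/12³ - 6·6·6²/12² = 3 kN·m
Superposition: M = Σ M_i = 7937/144 kN·m ≈ 55.118056 kN·m

M(4) = 7937/144 kN·m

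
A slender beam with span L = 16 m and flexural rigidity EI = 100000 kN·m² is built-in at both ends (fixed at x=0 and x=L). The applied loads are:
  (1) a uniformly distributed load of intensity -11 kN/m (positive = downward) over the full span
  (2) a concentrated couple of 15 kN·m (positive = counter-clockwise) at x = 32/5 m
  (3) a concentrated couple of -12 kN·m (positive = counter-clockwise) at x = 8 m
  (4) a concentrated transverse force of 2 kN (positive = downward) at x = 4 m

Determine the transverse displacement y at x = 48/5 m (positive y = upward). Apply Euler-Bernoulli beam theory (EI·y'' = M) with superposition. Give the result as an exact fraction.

Load 1 — uniform load w=-11 kN/m over full span:
  y_1 = -wx²(L-x)²/(24EI) = -(-11)·(48/5)²·(16-(48/5))²/(24·100000) = 33792/1953125 m
Load 2 — applied couple M₀=15 kN·m at a=32/5 m (b=L-a=48/5):
  y_2 = (R_Ax³/6 - M_Ax²/2 - M₀(x-a)²/2)/EI  [x>a] with R_A=27/20, M_A=9/5 = ((27/20)·(48/5)³/6 - (9/5)·(48/5)²/2 - 15·((48/5)-(32/5))²/2)/100000 = 768/1953125 m
Load 3 — applied couple M₀=-12 kN·m at a=8 m (b=L-a=8):
  y_3 = (R_Ax³/6 - M_Ax²/2 - M₀(x-a)²/2)/EI  [x>a] with R_A=-9/8, M_A=-3 = ((-9/8)·(48/5)³/6 - (-3)·(48/5)²/2 - (-12)·((48/5)-8)²/2)/100000 = -48/390625 m
Load 4 — point force P=2 kN at a=4 m (b=L-a=12):
  y_4 = -Pa²(L-x)²(3bL-(3b+a)(L-x))/(6L³EI)  [x>a] = -2·4²·(16-(48/5))²·(3·12·16-(3·12+4)·(16-(48/5)))/(6·16³·100000) = -8/46875 m
Superposition: y = Σ y_i = 20392/1171875 m ≈ 0.017401 m

y(48/5) = 20392/1171875 m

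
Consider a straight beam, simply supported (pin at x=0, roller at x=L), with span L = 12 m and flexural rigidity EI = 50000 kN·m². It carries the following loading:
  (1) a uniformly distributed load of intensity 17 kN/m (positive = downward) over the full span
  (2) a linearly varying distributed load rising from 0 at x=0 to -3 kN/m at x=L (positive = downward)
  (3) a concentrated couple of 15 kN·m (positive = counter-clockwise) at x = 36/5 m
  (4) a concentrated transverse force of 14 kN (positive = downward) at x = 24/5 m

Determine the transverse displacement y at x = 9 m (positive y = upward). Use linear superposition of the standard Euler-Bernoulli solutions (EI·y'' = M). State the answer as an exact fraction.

y(9) = -13181877/200000000 m

Load 1 — uniform load w=17 kN/m over full span:
  y_1 = -wx(L³-2Lx²+x³)/(24EI) = -17·9·(12³-2·12·9²+9³)/(24·50000) = -26163/400000 m
Load 2 — triangular load w₀=-3 kN/m (0→w₀ over full span):
  y_2 = -w₀x(7L⁴-10L²x²+3x⁴)/(360LEI) = -(-3)·9·(7·12⁴-10·12²·9²+3·9⁴)/(360·12·50000) = 9639/1600000 m
Load 3 — applied couple M₀=15 kN·m at a=36/5 m (b=L-a=24/5):
  y_3 = (M₀x³/(6L)-M₀(x-a)²/2+C₁x)/EI  [x>a] with C₁=M₀(3b²-L²)/(6L)=-78/5 = (15·9³/(6·12)-15·(9-(36/5))²/2+(-78/5)·9)/50000 = -513/2000000 m
Load 4 — point force P=14 kN at a=24/5 m (b=L-a=36/5):
  y_4 = -Pa(L-x)(2Lx-a²-x²)/(6LEI)  [x>a] = -14·(24/5)·(12-9)·(2·12·9-(24/5)²-9²)/(6·12·50000) = -19593/3125000 m
Superposition: y = Σ y_i = -13181877/200000000 m ≈ -0.065909 m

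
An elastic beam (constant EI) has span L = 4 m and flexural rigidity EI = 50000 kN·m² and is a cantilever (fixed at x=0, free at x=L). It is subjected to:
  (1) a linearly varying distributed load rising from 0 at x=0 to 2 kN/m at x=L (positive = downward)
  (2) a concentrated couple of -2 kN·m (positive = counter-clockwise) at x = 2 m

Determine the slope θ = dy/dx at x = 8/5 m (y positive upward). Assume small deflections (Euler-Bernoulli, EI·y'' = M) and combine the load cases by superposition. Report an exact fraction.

Load 1 — triangular load w₀=2 kN/m (0→w₀ over full span):
  θ_1 = (w₀Lx²/4-w₀L²x/3-w₀x⁴/(24L))/EI = (2·4·(8/5)²/4-2·4²·(8/5)/3-2·(8/5)⁴/(24·4))/50000 = -472/1953125 rad
Load 2 — applied couple M₀=-2 kN·m at a=2 m (b=L-a=2):
  θ_2 = M₀x/EI  [x≤a] = (-2)·(8/5)/50000 = -1/15625 rad
Superposition: θ = Σ θ_i = -597/1953125 rad ≈ -0.000306 rad

θ(8/5) = -597/1953125 rad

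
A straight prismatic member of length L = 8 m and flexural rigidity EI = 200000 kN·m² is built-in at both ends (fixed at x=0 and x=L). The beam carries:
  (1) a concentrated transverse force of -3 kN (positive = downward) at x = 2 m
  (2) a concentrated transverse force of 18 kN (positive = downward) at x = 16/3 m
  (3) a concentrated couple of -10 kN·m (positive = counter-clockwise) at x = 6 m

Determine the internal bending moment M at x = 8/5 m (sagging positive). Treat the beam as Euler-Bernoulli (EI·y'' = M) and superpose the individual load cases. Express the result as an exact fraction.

Load 1 — point force P=-3 kN at a=2 m (b=L-a=6):
  M_1 = Pb²(3a+b)x/L³ - Pab²/L²  [x≤a] = (-3)·6²·(3·2+6)·(8/5)/8³ - (-3)·2·6²/8² = -27/40 kN·m
Load 2 — point force P=18 kN at a=16/3 m (b=L-a=8/3):
  M_2 = Pb²(3a+b)x/L³ - Pab²/L²  [x≤a] = 18·(8/3)²·(3·(16/3)+(8/3))·(8/5)/8³ - 18·(16/3)·(8/3)²/8² = -16/5 kN·m
Load 3 — applied couple M₀=-10 kN·m at a=6 m (b=L-a=2):
  M_3 = R_Ax - M_A  [x≤a] with R_A=-45/32, M_A=-25/8 = (-45/32)·(8/5) - (-25/8) = 7/8 kN·m
Superposition: M = Σ M_i = -3 kN·m ≈ -3.000000 kN·m

M(8/5) = -3 kN·m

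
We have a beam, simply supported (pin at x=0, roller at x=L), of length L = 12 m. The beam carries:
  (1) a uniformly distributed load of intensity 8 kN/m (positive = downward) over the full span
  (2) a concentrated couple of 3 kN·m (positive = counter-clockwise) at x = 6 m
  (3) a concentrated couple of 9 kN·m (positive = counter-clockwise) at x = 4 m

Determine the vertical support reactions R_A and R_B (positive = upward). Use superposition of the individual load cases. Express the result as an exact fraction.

R_A = 49 kN, R_B = 47 kN

Load 1 — uniform load w=8 kN/m over full span:
  R_A = wL/2 = 8·12/2 = 48 kN
  R_B = wL/2 = 8·12/2 = 48 kN
Load 2 — applied couple M₀=3 kN·m at a=6 m (b=L-a=6):
  R_A = M₀/L = 3/12 = 1/4 kN
  R_B = -M₀/L = -3/12 = -1/4 kN
Load 3 — applied couple M₀=9 kN·m at a=4 m (b=L-a=8):
  R_A = M₀/L = 9/12 = 3/4 kN
  R_B = -M₀/L = -9/12 = -3/4 kN
Superposition: R_A = 49 kN, R_B = 47 kN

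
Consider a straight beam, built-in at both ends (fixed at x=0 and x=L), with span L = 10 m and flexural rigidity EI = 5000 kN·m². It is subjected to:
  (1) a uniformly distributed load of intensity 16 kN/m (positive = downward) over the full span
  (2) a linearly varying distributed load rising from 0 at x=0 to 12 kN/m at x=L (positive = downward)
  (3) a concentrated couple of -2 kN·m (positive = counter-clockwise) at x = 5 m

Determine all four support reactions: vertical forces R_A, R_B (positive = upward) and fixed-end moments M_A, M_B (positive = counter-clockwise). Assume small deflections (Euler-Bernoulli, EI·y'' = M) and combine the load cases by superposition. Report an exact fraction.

Load 1 — uniform load w=16 kN/m over full span:
  R_A = wL/2 = 16·10/2 = 80 kN
  M_A = wL²/12 = 16·10²/12 = 400/3 kN·m
  R_B = wL/2 = 16·10/2 = 80 kN
  M_B = -wL²/12 = -16·10²/12 = -400/3 kN·m
Load 2 — triangular load w₀=12 kN/m (0→w₀ over full span):
  R_A = 3w₀L/20 = 3·12·10/20 = 18 kN
  M_A = w₀L²/30 = 12·10²/30 = 40 kN·m
  R_B = 7w₀L/20 = 7·12·10/20 = 42 kN
  M_B = -w₀L²/20 = -12·10²/20 = -60 kN·m
Load 3 — applied couple M₀=-2 kN·m at a=5 m (b=L-a=5):
  R_A = 6M₀ab/L³ = 6·(-2)·5·5/10³ = -3/10 kN
  M_A = M₀b(2a-b)/L² = (-2)·5·(2·5-5)/10² = -1/2 kN·m
  R_B = -6M₀ab/L³ = -6·(-2)·5·5/10³ = 3/10 kN
  M_B = M₀a(2b-a)/L² = (-2)·5·(2·5-5)/10² = -1/2 kN·m
Superposition: R_A = 977/10 kN, M_A = 1037/6 kN·m, R_B = 1223/10 kN, M_B = -1163/6 kN·m

R_A = 977/10 kN, M_A = 1037/6 kN·m, R_B = 1223/10 kN, M_B = -1163/6 kN·m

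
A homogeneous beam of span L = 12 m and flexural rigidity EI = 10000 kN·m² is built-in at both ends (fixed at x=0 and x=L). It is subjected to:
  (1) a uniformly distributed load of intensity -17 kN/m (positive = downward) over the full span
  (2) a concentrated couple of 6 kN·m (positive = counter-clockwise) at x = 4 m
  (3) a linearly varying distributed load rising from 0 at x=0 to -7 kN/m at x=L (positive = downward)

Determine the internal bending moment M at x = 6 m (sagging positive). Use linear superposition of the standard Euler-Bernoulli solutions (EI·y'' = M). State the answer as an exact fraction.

M(6) = -125 kN·m

Load 1 — uniform load w=-17 kN/m over full span:
  M_1 = wLx/2 - wL²/12 - wx²/2 = (-17)·12·6/2 - (-17)·12²/12 - (-17)·6²/2 = -102 kN·m
Load 2 — applied couple M₀=6 kN·m at a=4 m (b=L-a=8):
  M_2 = R_Ax - M_A - M₀  [x>a] with R_A=2/3, M_A=0 = (2/3)·6 - 0 - 6 = -2 kN·m
Load 3 — triangular load w₀=-7 kN/m (0→w₀ over full span):
  M_3 = 3w₀Lx/20 - w₀L²/30 - w₀x³/(6L) = 3·(-7)·12·6/20 - (-7)·12²/30 - (-7)·6³/(6·12) = -21 kN·m
Superposition: M = Σ M_i = -125 kN·m ≈ -125.000000 kN·m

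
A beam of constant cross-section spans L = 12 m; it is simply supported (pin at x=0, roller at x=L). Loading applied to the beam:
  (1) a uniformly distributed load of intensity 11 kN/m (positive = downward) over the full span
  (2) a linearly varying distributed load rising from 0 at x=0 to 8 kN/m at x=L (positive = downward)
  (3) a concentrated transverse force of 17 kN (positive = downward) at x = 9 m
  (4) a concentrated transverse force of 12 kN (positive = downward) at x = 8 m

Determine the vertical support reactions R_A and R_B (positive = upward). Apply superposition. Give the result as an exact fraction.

R_A = 361/4 kN, R_B = 475/4 kN

Load 1 — uniform load w=11 kN/m over full span:
  R_A = wL/2 = 11·12/2 = 66 kN
  R_B = wL/2 = 11·12/2 = 66 kN
Load 2 — triangular load w₀=8 kN/m (0→w₀ over full span):
  R_A = w₀L/6 = 8·12/6 = 16 kN
  R_B = w₀L/3 = 8·12/3 = 32 kN
Load 3 — point force P=17 kN at a=9 m (b=L-a=3):
  R_A = Pb/L = 17·3/12 = 17/4 kN
  R_B = Pa/L = 17·9/12 = 51/4 kN
Load 4 — point force P=12 kN at a=8 m (b=L-a=4):
  R_A = Pb/L = 12·4/12 = 4 kN
  R_B = Pa/L = 12·8/12 = 8 kN
Superposition: R_A = 361/4 kN, R_B = 475/4 kN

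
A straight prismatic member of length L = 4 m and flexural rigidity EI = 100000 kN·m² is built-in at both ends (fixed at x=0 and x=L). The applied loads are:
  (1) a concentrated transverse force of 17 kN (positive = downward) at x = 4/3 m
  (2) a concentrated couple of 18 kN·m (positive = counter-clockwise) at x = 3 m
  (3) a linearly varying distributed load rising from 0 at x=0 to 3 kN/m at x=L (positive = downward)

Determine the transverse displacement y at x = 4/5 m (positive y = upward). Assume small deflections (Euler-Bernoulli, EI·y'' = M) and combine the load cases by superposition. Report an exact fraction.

y(4/5) = -4907567/126562500000 m

Load 1 — point force P=17 kN at a=4/3 m (b=L-a=8/3):
  y_1 = -Pb²x²(3aL-(3a+b)x)/(6L³EI)  [x≤a] = -17·(8/3)²·(4/5)²·(3·(4/3)·4-(3·(4/3)+(8/3))·(4/5))/(6·4³·100000) = -136/6328125 m
Load 2 — applied couple M₀=18 kN·m at a=3 m (b=L-a=1):
  y_2 = (R_Ax³/6 - M_Ax²/2)/EI  [x≤a] with R_A=81/16, M_A=45/8 = ((81/16)·(4/5)³/6 - (45/8)·(4/5)²/2)/100000 = -171/12500000 m
Load 3 — triangular load w₀=3 kN/m (0→w₀ over full span):
  y_3 = -w₀x²(L-x)²(x+2L)/(120LEI) = -3·(4/5)²·(4-(4/5))²·((4/5)+2·4)/(120·4·100000) = -176/48828125 m
Superposition: y = Σ y_i = -4907567/126562500000 m ≈ -0.000039 m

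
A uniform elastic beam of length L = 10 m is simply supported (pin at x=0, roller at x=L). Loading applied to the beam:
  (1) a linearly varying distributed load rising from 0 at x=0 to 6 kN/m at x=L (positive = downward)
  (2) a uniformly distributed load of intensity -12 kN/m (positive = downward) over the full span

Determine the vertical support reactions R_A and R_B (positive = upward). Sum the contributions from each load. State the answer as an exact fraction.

R_A = -50 kN, R_B = -40 kN

Load 1 — triangular load w₀=6 kN/m (0→w₀ over full span):
  R_A = w₀L/6 = 6·10/6 = 10 kN
  R_B = w₀L/3 = 6·10/3 = 20 kN
Load 2 — uniform load w=-12 kN/m over full span:
  R_A = wL/2 = (-12)·10/2 = -60 kN
  R_B = wL/2 = (-12)·10/2 = -60 kN
Superposition: R_A = -50 kN, R_B = -40 kN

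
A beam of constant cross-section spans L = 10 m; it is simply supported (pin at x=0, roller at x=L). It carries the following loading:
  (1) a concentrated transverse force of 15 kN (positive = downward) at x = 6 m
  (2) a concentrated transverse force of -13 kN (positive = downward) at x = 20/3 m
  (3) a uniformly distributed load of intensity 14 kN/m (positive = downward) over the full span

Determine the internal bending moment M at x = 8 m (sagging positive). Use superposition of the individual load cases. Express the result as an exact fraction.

Load 1 — point force P=15 kN at a=6 m (b=L-a=4):
  M_1 = Pa(L-x)/L  [x>a] = 15·6·(10-8)/10 = 18 kN·m
Load 2 — point force P=-13 kN at a=20/3 m (b=L-a=10/3):
  M_2 = Pa(L-x)/L  [x>a] = (-13)·(20/3)·(10-8)/10 = -52/3 kN·m
Load 3 — uniform load w=14 kN/m over full span:
  M_3 = wx(L-x)/2 = 14·8·(10-8)/2 = 112 kN·m
Superposition: M = Σ M_i = 338/3 kN·m ≈ 112.666667 kN·m

M(8) = 338/3 kN·m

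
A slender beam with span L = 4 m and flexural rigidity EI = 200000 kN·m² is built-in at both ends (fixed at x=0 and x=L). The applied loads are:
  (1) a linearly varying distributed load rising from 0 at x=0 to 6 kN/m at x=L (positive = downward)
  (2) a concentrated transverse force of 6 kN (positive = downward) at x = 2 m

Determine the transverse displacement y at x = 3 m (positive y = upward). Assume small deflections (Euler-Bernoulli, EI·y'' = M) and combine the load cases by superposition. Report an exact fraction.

Load 1 — triangular load w₀=6 kN/m (0→w₀ over full span):
  y_1 = -w₀x²(L-x)²(x+2L)/(120LEI) = -6·3²·(4-3)²·(3+2·4)/(120·4·200000) = -99/16000000 m
Load 2 — point force P=6 kN at a=2 m (b=L-a=2):
  y_2 = -Pa²(L-x)²(3bL-(3b+a)(L-x))/(6L³EI)  [x>a] = -6·2²·(4-3)²·(3·2·4-(3·2+2)·(4-3))/(6·4³·200000) = -1/200000 m
Superposition: y = Σ y_i = -179/16000000 m ≈ -0.000011 m

y(3) = -179/16000000 m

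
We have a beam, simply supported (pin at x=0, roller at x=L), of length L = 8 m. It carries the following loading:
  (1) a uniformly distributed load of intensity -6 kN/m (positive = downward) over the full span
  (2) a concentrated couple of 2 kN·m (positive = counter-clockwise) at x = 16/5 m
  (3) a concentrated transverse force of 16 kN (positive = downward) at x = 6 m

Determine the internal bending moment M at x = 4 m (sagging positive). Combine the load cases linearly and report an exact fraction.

M(4) = -33 kN·m

Load 1 — uniform load w=-6 kN/m over full span:
  M_1 = wx(L-x)/2 = (-6)·4·(8-4)/2 = -48 kN·m
Load 2 — applied couple M₀=2 kN·m at a=16/5 m (b=L-a=24/5):
  M_2 = M₀x/L - M₀  [x>a] = 2·4/8 - 2 = -1 kN·m
Load 3 — point force P=16 kN at a=6 m (b=L-a=2):
  M_3 = Pbx/L  [x≤a] = 16·2·4/8 = 16 kN·m
Superposition: M = Σ M_i = -33 kN·m ≈ -33.000000 kN·m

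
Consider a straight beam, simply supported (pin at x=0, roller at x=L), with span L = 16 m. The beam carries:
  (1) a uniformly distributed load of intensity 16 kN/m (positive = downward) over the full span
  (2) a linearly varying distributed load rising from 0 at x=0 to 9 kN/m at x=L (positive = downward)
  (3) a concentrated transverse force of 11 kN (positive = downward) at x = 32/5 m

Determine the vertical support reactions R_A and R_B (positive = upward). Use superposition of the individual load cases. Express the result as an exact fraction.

R_A = 793/5 kN, R_B = 902/5 kN

Load 1 — uniform load w=16 kN/m over full span:
  R_A = wL/2 = 16·16/2 = 128 kN
  R_B = wL/2 = 16·16/2 = 128 kN
Load 2 — triangular load w₀=9 kN/m (0→w₀ over full span):
  R_A = w₀L/6 = 9·16/6 = 24 kN
  R_B = w₀L/3 = 9·16/3 = 48 kN
Load 3 — point force P=11 kN at a=32/5 m (b=L-a=48/5):
  R_A = Pb/L = 11·(48/5)/16 = 33/5 kN
  R_B = Pa/L = 11·(32/5)/16 = 22/5 kN
Superposition: R_A = 793/5 kN, R_B = 902/5 kN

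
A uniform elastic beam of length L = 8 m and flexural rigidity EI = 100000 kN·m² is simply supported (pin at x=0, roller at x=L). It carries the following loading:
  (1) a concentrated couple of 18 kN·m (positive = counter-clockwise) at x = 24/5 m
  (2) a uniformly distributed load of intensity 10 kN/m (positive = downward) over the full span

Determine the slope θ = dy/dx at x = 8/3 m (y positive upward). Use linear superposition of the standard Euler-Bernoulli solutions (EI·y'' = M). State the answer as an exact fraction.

Load 1 — applied couple M₀=18 kN·m at a=24/5 m (b=L-a=16/5):
  θ_1 = (M₀x²/(2L)+C₁)/EI  [x≤a] with C₁=M₀(3b²-L²)/(6L)=-312/25 = (18·(8/3)²/(2·8)+(-312/25))/100000 = -7/156250 rad
Load 2 — uniform load w=10 kN/m over full span:
  θ_2 = -w(L³-6Lx²+4x³)/(24EI) = -10·(8³-6·8·(8/3)²+4·(8/3)³)/(24·100000) = -52/50625 rad
Superposition: θ = Σ θ_i = -13567/12656250 rad ≈ -0.001072 rad

θ(8/3) = -13567/12656250 rad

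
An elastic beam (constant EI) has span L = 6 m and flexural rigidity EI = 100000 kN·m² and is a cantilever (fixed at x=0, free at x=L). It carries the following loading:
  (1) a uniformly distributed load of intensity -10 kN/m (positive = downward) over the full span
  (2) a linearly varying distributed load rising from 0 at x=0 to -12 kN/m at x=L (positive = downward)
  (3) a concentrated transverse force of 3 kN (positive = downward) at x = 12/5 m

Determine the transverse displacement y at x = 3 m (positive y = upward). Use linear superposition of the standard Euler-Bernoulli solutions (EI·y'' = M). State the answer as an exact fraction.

y(3) = 130599/12500000 m

Load 1 — uniform load w=-10 kN/m over full span:
  y_1 = -wx²(x²-4Lx+6L²)/(24EI) = -(-10)·3²·(3²-4·6·3+6·6²)/(24·100000) = 459/80000 m
Load 2 — triangular load w₀=-12 kN/m (0→w₀ over full span):
  y_2 = (w₀Lx³/12-w₀L²x²/6-w₀x⁵/(120L))/EI = ((-12)·6·3³/12-(-12)·6²·3²/6-(-12)·3⁵/(120·6))/100000 = 9801/2000000 m
Load 3 — point force P=3 kN at a=12/5 m (b=L-a=18/5):
  y_3 = -Pa²(3x-a)/(6EI)  [x>a] = -3·(12/5)²·(3·3-(12/5))/(6·100000) = -297/1562500 m
Superposition: y = Σ y_i = 130599/12500000 m ≈ 0.010448 m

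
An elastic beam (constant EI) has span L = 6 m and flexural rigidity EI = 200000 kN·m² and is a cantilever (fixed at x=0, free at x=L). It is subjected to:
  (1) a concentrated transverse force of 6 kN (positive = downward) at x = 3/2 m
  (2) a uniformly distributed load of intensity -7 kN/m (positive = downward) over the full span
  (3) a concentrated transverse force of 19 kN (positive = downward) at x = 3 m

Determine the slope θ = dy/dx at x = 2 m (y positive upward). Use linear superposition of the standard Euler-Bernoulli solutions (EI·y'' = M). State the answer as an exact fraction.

Load 1 — point force P=6 kN at a=3/2 m (b=L-a=9/2):
  θ_1 = -Pa²/(2EI)  [x>a] = -6·(3/2)²/(2·200000) = -27/800000 rad
Load 2 — uniform load w=-7 kN/m over full span:
  θ_2 = -wx(x²-3Lx+3L²)/(6EI) = -(-7)·2·(2²-3·6·2+3·6²)/(6·200000) = 133/150000 rad
Load 3 — point force P=19 kN at a=3 m (b=L-a=3):
  θ_3 = -Px(2a-x)/(2EI)  [x≤a] = -19·2·(2·3-2)/(2·200000) = -19/50000 rad
Superposition: θ = Σ θ_i = 227/480000 rad ≈ 0.000473 rad

θ(2) = 227/480000 rad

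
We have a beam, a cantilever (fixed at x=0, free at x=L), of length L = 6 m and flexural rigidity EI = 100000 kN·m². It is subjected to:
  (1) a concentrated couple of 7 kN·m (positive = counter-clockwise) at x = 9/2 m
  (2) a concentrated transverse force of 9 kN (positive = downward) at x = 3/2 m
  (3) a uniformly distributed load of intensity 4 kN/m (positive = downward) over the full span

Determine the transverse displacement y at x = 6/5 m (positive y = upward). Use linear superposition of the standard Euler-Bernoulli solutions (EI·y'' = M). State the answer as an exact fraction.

Load 1 — applied couple M₀=7 kN·m at a=9/2 m (b=L-a=3/2):
  y_1 = M₀x²/(2EI)  [x≤a] = 7·(6/5)²/(2·100000) = 63/1250000 m
Load 2 — point force P=9 kN at a=3/2 m (b=L-a=9/2):
  y_2 = -Px²(3a-x)/(6EI)  [x≤a] = -9·(6/5)²·(3·(3/2)-(6/5))/(6·100000) = -891/12500000 m
Load 3 — uniform load w=4 kN/m over full span:
  y_3 = -wx²(x²-4Lx+6L²)/(24EI) = -4·(6/5)²·((6/5)²-4·6·(6/5)+6·6²)/(24·100000) = -3537/7812500 m
Superposition: y = Σ y_i = -29601/62500000 m ≈ -0.000474 m

y(6/5) = -29601/62500000 m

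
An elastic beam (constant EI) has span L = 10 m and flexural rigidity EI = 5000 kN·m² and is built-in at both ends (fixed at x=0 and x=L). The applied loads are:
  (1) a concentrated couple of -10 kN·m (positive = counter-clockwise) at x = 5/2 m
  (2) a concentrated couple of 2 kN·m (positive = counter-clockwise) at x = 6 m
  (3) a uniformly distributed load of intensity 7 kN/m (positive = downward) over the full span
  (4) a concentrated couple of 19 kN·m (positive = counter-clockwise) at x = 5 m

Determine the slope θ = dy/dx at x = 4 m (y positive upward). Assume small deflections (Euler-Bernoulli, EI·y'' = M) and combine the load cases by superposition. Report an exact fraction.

θ(4) = -6489/1250000 rad

Load 1 — applied couple M₀=-10 kN·m at a=5/2 m (b=L-a=15/2):
  θ_1 = (R_Ax²/2 - M_Ax - M₀(x-a))/EI  [x>a] with R_A=-9/8, M_A=15/8 = ((-9/8)·4²/2 - (15/8)·4 - (-10)·(4-(5/2)))/5000 = -3/10000 rad
Load 2 — applied couple M₀=2 kN·m at a=6 m (b=L-a=4):
  θ_2 = (R_Ax²/2 - M_Ax)/EI  [x≤a] with R_A=36/125, M_A=16/25 = ((36/125)·4²/2 - (16/25)·4)/5000 = -4/78125 rad
Load 3 — uniform load w=7 kN/m over full span:
  θ_3 = -wx(L-x)(L-2x)/(12EI) = -7·4·(10-4)·(10-2·4)/(12·5000) = -7/1250 rad
Load 4 — applied couple M₀=19 kN·m at a=5 m (b=L-a=5):
  θ_4 = (R_Ax²/2 - M_Ax)/EI  [x≤a] with R_A=57/20, M_A=19/4 = ((57/20)·4²/2 - (19/4)·4)/5000 = 19/25000 rad
Superposition: θ = Σ θ_i = -6489/1250000 rad ≈ -0.005191 rad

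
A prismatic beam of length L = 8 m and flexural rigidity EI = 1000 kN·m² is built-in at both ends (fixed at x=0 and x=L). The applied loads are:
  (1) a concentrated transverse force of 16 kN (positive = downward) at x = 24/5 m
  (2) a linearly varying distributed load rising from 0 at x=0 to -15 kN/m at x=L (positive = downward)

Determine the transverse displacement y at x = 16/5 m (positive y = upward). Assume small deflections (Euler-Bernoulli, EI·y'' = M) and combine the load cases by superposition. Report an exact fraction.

y(16/5) = 226304/5859375 m

Load 1 — point force P=16 kN at a=24/5 m (b=L-a=16/5):
  y_1 = -Pb²x²(3aL-(3a+b)x)/(6L³EI)  [x≤a] = -16·(16/5)²·(16/5)²·(3·(24/5)·8-(3·(24/5)+(16/5))·(16/5))/(6·8³·1000) = -188416/5859375 m
Load 2 — triangular load w₀=-15 kN/m (0→w₀ over full span):
  y_2 = -w₀x²(L-x)²(x+2L)/(120LEI) = -(-15)·(16/5)²·(8-(16/5))²·((16/5)+2·8)/(120·8·1000) = 27648/390625 m
Superposition: y = Σ y_i = 226304/5859375 m ≈ 0.038623 m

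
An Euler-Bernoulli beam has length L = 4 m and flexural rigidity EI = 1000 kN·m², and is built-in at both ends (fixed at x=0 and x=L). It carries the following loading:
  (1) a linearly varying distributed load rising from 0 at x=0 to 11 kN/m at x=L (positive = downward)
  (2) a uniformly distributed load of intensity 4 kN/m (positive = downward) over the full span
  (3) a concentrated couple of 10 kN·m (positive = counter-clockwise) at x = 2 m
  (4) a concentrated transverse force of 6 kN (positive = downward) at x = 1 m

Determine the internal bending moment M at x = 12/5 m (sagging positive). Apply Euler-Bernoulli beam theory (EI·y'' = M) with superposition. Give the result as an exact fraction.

Load 1 — triangular load w₀=11 kN/m (0→w₀ over full span):
  M_1 = 3w₀Lx/20 - w₀L²/30 - w₀x³/(6L) = 3·11·4·(12/5)/20 - 11·4²/30 - 11·(12/5)³/(6·4) = 1364/375 kN·m
Load 2 — uniform load w=4 kN/m over full span:
  M_2 = wLx/2 - wL²/12 - wx²/2 = 4·4·(12/5)/2 - 4·4²/12 - 4·(12/5)²/2 = 176/75 kN·m
Load 3 — applied couple M₀=10 kN·m at a=2 m (b=L-a=2):
  M_3 = R_Ax - M_A - M₀  [x>a] with R_A=15/4, M_A=5/2 = (15/4)·(12/5) - (5/2) - 10 = -7/2 kN·m
Load 4 — point force P=6 kN at a=1 m (b=L-a=3):
  M_4 = Pa²(a+3b)(L-x)/L³ - Pa²b/L²  [x>a] = 6·1²·(1+3·3)·(4-(12/5))/4³ - 6·1²·3/4² = 3/8 kN·m
Superposition: M = Σ M_i = 2859/1000 kN·m ≈ 2.859000 kN·m

M(12/5) = 2859/1000 kN·m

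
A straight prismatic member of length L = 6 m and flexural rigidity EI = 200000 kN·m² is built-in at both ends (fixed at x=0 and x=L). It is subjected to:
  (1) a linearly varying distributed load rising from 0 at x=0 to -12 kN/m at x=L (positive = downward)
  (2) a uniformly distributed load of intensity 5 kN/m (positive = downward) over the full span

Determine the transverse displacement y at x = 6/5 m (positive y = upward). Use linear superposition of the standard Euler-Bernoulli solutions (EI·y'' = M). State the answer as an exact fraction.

Load 1 — triangular load w₀=-12 kN/m (0→w₀ over full span):
  y_1 = -w₀x²(L-x)²(x+2L)/(120LEI) = -(-12)·(6/5)²·(6-(6/5))²·((6/5)+2·6)/(120·6·200000) = 1782/48828125 m
Load 2 — uniform load w=5 kN/m over full span:
  y_2 = -wx²(L-x)²/(24EI) = -5·(6/5)²·(6-(6/5))²/(24·200000) = -27/781250 m
Superposition: y = Σ y_i = 189/97656250 m ≈ 0.000002 m

y(6/5) = 189/97656250 m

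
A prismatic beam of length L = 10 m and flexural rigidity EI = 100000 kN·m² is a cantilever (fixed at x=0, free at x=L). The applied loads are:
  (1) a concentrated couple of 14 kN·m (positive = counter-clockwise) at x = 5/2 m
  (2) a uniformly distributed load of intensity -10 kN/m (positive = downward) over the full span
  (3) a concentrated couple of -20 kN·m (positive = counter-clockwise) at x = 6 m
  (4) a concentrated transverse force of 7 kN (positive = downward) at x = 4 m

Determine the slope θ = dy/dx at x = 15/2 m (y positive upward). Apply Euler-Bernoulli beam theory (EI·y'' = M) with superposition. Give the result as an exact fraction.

Load 1 — applied couple M₀=14 kN·m at a=5/2 m (b=L-a=15/2):
  θ_1 = M₀a/EI  [x>a] = 14·(5/2)/100000 = 7/20000 rad
Load 2 — uniform load w=-10 kN/m over full span:
  θ_2 = -wx(x²-3Lx+3L²)/(6EI) = -(-10)·(15/2)·((15/2)²-3·10·(15/2)+3·10²)/(6·100000) = 21/1280 rad
Load 3 — applied couple M₀=-20 kN·m at a=6 m (b=L-a=4):
  θ_3 = M₀a/EI  [x>a] = (-20)·6/100000 = -3/2500 rad
Load 4 — point force P=7 kN at a=4 m (b=L-a=6):
  θ_4 = -Pa²/(2EI)  [x>a] = -7·4²/(2·100000) = -7/12500 rad
Superposition: θ = Σ θ_i = 11997/800000 rad ≈ 0.014996 rad

θ(15/2) = 11997/800000 rad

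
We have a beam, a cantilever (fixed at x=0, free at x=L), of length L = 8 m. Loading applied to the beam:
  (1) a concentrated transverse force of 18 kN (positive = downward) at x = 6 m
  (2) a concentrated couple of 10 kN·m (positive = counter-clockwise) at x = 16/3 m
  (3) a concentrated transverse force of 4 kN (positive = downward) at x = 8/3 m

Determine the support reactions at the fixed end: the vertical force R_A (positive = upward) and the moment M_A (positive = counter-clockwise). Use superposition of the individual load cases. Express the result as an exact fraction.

R_A = 22 kN, M_A = 326/3 kN·m

Load 1 — point force P=18 kN at a=6 m (b=L-a=2):
  R_A = P = 18 kN
  M_A = Pa = 18·6 = 108 kN·m
Load 2 — applied couple M₀=10 kN·m at a=16/3 m (b=L-a=8/3):
  R_A = 0 kN
  M_A = -M₀ = -10 kN·m
Load 3 — point force P=4 kN at a=8/3 m (b=L-a=16/3):
  R_A = P = 4 kN
  M_A = Pa = 4·(8/3) = 32/3 kN·m
Superposition: R_A = 22 kN, M_A = 326/3 kN·m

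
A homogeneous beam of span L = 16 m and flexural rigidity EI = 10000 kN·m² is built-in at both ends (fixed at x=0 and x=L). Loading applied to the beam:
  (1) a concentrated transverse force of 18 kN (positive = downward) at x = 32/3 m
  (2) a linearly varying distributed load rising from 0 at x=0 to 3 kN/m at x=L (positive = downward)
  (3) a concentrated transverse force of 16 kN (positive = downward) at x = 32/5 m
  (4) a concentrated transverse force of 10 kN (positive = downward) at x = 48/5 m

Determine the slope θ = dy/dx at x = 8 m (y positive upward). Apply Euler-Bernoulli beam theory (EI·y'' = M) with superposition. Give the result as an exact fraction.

θ(8) = -506/234375 rad

Load 1 — point force P=18 kN at a=32/3 m (b=L-a=16/3):
  θ_1 = -Pb²x(2aL-(3a+b)x)/(2L³EI)  [x≤a] = -18·(16/3)²·8·(2·(32/3)·16-(3·(32/3)+(16/3))·8)/(2·16³·10000) = -4/1875 rad
Load 2 — triangular load w₀=3 kN/m (0→w₀ over full span):
  θ_2 = -w₀(2x(L-x)(L-2x)(x+2L)+x²(L-x)²)/(120LEI) = -3·(2·8·(16-8)·(16-2·8)·(8+2·16)+8²·(16-8)²)/(120·16·10000) = -2/3125 rad
Load 3 — point force P=16 kN at a=32/5 m (b=L-a=48/5):
  θ_3 = Pa²(L-x)(2bL-(3b+a)(L-x))/(2L³EI)  [x>a] = 16·(32/5)²·(16-8)·(2·(48/5)·16-(3·(48/5)+(32/5))·(16-8))/(2·16³·10000) = 128/78125 rad
Load 4 — point force P=10 kN at a=48/5 m (b=L-a=32/5):
  θ_4 = -Pb²x(2aL-(3a+b)x)/(2L³EI)  [x≤a] = -10·(32/5)²·8·(2·(48/5)·16-(3·(48/5)+(32/5))·8)/(2·16³·10000) = -16/15625 rad
Superposition: θ = Σ θ_i = -506/234375 rad ≈ -0.002159 rad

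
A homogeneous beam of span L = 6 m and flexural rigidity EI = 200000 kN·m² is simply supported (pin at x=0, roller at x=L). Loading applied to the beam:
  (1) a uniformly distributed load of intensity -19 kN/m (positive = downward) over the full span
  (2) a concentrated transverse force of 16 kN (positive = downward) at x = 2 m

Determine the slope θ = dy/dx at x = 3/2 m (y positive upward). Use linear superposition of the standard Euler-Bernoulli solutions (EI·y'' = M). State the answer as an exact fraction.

Load 1 — uniform load w=-19 kN/m over full span:
  θ_1 = -w(L³-6Lx²+4x³)/(24EI) = -(-19)·(6³-6·6·(3/2)²+4·(3/2)³)/(24·200000) = 1881/3200000 rad
Load 2 — point force P=16 kN at a=2 m (b=L-a=4):
  θ_2 = -Pb(L²-b²-3x²)/(6LEI)  [x≤a] = -16·4·(6²-4²-3·(3/2)²)/(6·6·200000) = -53/450000 rad
Superposition: θ = Σ θ_i = 13537/28800000 rad ≈ 0.000470 rad

θ(3/2) = 13537/28800000 rad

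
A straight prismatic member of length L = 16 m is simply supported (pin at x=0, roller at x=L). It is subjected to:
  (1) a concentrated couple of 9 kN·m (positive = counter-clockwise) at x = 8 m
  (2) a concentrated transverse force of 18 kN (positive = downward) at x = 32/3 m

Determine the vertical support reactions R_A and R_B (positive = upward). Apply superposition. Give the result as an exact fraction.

R_A = 105/16 kN, R_B = 183/16 kN

Load 1 — applied couple M₀=9 kN·m at a=8 m (b=L-a=8):
  R_A = M₀/L = 9/16 kN
  R_B = -M₀/L = -9/16 kN
Load 2 — point force P=18 kN at a=32/3 m (b=L-a=16/3):
  R_A = Pb/L = 18·(16/3)/16 = 6 kN
  R_B = Pa/L = 18·(32/3)/16 = 12 kN
Superposition: R_A = 105/16 kN, R_B = 183/16 kN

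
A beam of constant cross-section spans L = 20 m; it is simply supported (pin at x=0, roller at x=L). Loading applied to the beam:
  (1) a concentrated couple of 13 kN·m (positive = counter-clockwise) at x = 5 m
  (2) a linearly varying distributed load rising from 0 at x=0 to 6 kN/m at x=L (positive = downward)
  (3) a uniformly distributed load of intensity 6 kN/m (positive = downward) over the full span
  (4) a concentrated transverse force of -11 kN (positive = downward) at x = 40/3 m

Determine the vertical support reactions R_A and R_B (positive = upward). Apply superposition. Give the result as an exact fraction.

R_A = 4619/60 kN, R_B = 5521/60 kN

Load 1 — applied couple M₀=13 kN·m at a=5 m (b=L-a=15):
  R_A = M₀/L = 13/20 kN
  R_B = -M₀/L = -13/20 kN
Load 2 — triangular load w₀=6 kN/m (0→w₀ over full span):
  R_A = w₀L/6 = 6·20/6 = 20 kN
  R_B = w₀L/3 = 6·20/3 = 40 kN
Load 3 — uniform load w=6 kN/m over full span:
  R_A = wL/2 = 6·20/2 = 60 kN
  R_B = wL/2 = 6·20/2 = 60 kN
Load 4 — point force P=-11 kN at a=40/3 m (b=L-a=20/3):
  R_A = Pb/L = (-11)·(20/3)/20 = -11/3 kN
  R_B = Pa/L = (-11)·(40/3)/20 = -22/3 kN
Superposition: R_A = 4619/60 kN, R_B = 5521/60 kN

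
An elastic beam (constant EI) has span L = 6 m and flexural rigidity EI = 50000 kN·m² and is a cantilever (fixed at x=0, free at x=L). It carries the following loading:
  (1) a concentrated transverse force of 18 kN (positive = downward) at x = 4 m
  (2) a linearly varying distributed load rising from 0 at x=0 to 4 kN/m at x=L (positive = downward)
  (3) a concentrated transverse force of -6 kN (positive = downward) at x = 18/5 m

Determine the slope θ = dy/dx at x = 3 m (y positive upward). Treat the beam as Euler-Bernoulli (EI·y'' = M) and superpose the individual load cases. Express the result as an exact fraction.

θ(3) = -3789/1000000 rad

Load 1 — point force P=18 kN at a=4 m (b=L-a=2):
  θ_1 = -Px(2a-x)/(2EI)  [x≤a] = -18·3·(2·4-3)/(2·50000) = -27/10000 rad
Load 2 — triangular load w₀=4 kN/m (0→w₀ over full span):
  θ_2 = (w₀Lx²/4-w₀L²x/3-w₀x⁴/(24L))/EI = (4·6·3²/4-4·6²·3/3-4·3⁴/(24·6))/50000 = -369/200000 rad
Load 3 — point force P=-6 kN at a=18/5 m (b=L-a=12/5):
  θ_3 = -Px(2a-x)/(2EI)  [x≤a] = -(-6)·3·(2·(18/5)-3)/(2·50000) = 189/250000 rad
Superposition: θ = Σ θ_i = -3789/1000000 rad ≈ -0.003789 rad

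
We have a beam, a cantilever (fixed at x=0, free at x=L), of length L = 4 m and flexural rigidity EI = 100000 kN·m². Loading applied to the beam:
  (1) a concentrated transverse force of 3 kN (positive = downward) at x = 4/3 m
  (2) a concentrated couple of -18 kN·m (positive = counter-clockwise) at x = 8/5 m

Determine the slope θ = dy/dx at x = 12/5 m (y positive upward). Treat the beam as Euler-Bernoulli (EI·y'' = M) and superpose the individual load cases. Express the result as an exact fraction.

Load 1 — point force P=3 kN at a=4/3 m (b=L-a=8/3):
  θ_1 = -Pa²/(2EI)  [x>a] = -3·(4/3)²/(2·100000) = -1/37500 rad
Load 2 — applied couple M₀=-18 kN·m at a=8/5 m (b=L-a=12/5):
  θ_2 = M₀a/EI  [x>a] = (-18)·(8/5)/100000 = -9/31250 rad
Superposition: θ = Σ θ_i = -59/187500 rad ≈ -0.000315 rad

θ(12/5) = -59/187500 rad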